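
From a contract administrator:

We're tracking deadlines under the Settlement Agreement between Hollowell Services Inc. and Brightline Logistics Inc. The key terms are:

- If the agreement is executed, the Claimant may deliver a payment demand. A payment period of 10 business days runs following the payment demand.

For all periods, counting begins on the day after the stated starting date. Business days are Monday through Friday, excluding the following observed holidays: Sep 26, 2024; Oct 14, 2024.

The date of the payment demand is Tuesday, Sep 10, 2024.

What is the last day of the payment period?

From Tuesday, Sep 10, 2024, 10 business days (Sep 11, Sep 12, Sep 13, Sep 16, Sep 17, Sep 18, Sep 19, Sep 20, Sep 23, Sep 24, skipping weekends) brings us to Tuesday, Sep 24, 2024, which is the last day of the payment period.

Sep 24, 2024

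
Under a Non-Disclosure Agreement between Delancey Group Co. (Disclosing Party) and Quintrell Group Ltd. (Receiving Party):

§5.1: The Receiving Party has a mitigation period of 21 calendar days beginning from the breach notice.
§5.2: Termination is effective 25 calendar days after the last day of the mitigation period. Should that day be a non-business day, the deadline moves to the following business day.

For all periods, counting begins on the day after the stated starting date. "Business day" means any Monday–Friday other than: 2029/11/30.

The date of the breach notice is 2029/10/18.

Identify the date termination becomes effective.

2029/12/03

The last day of the mitigation period: 21 calendar days after 2029/10/18 is 2029/11/08.
The date termination becomes effective: 2029/11/08 + 25 days = 2029/12/03. 2029/12/03 is a Monday and is not a listed holiday, so no roll-forward applies.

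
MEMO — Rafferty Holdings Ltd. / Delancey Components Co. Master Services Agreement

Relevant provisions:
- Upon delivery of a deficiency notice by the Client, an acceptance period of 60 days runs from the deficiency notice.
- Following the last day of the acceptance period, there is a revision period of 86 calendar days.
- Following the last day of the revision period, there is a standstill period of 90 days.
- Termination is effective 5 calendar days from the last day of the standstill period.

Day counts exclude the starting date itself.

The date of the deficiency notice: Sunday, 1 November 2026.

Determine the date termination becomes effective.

30 June 2027

The last day of the acceptance period: 60 calendar days after 1 November 2026 is 31 December 2026.
Adding 86 calendar days to 31 December 2026 gives 27 March 2027, which is the last day of the revision period.
Adding 90 calendar days to 27 March 2027 gives 25 June 2027, which is the last day of the standstill period.
Adding 5 calendar days to 25 June 2027 gives 30 June 2027, which is the date termination becomes effective.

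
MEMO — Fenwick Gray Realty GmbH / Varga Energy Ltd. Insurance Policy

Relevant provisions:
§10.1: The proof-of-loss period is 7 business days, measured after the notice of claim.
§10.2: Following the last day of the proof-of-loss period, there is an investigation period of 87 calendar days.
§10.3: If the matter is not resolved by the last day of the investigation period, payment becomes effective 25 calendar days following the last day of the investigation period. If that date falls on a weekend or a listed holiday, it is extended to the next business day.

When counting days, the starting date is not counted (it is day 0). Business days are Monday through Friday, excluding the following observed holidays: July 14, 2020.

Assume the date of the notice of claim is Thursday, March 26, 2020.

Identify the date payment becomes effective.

July 27, 2020

From Thursday, March 26, 2020, 7 business days (Mar 27, Mar 30, Mar 31, Apr 1, Apr 2, Apr 3, Apr 6, skipping weekends) brings us to Monday, April 6, 2020, which is the last day of the proof-of-loss period.
The last day of the investigation period: April 6, 2020 + 87 days = July 2, 2020.
The date payment becomes effective: July 2, 2020 + 25 days = July 27, 2020. July 27, 2020 is a Monday and is not a listed holiday, so no roll-forward applies.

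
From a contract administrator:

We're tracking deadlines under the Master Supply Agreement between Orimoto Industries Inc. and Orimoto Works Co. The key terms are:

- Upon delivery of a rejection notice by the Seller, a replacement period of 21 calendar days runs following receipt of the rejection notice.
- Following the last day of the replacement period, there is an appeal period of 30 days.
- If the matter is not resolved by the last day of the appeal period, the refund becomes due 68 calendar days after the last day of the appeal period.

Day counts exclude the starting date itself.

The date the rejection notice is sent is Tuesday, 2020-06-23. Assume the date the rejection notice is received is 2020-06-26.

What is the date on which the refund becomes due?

The last day of the replacement period: 21 calendar days after 2020-06-26 is 2020-07-17.
Adding 30 calendar days to 2020-07-17 gives 2020-08-16, which is the last day of the appeal period.
The date on which the refund becomes due: 68 calendar days after 2020-08-16 is 2020-10-23.

2020-10-23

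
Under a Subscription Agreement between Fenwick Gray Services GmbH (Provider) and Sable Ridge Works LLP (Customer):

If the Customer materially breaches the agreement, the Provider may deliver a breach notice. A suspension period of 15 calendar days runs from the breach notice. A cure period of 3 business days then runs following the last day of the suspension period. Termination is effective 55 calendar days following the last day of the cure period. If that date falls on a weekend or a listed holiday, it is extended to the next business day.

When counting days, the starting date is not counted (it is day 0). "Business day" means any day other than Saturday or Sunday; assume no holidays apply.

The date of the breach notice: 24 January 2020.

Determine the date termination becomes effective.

The last day of the suspension period: 15 calendar days after 24 January 2020 is 8 February 2020.
The last day of the cure period: counting 3 business days from Saturday, 8 February 2020 (Feb 10, Feb 11, Feb 12, skipping weekends) reaches Wednesday, 12 February 2020.
The date termination becomes effective: 55 calendar days after 12 February 2020 is 7 April 2020. 7 April 2020 is a Tuesday, so no roll-forward applies.

7 April 2020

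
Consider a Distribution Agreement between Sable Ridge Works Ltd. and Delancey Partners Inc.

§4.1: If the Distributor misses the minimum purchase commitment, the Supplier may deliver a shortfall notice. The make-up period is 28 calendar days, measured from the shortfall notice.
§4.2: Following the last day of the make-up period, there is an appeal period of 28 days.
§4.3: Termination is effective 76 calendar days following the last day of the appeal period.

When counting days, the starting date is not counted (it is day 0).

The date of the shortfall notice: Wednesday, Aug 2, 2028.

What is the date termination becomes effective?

The last day of the make-up period: Aug 2, 2028 + 28 days = Aug 30, 2028.
The last day of the appeal period: Aug 30, 2028 + 28 days = Sep 27, 2028.
Adding 76 calendar days to Sep 27, 2028 gives Dec 12, 2028, which is the date termination becomes effective.

Dec 12, 2028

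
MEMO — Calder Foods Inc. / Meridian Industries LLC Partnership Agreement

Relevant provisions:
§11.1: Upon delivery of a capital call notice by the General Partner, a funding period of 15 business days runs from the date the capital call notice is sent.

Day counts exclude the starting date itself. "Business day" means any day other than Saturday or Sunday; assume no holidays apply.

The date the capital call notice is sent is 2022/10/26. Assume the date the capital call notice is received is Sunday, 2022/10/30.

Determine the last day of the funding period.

From Wednesday, 2022/10/26, 15 business days (Oct 27, Oct 28, Oct 31, Nov 1, …, Nov 14, Nov 15, Nov 16, skipping weekends) brings us to Wednesday, 2022/11/16, which is the last day of the funding period.

2022/11/16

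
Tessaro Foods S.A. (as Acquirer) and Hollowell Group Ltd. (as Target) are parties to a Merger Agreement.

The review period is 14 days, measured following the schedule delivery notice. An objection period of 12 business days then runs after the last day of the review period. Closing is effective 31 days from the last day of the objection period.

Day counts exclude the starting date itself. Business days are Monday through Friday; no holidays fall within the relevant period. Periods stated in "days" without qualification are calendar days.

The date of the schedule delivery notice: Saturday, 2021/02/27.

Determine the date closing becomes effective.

2021/04/30

The last day of the review period: 2021/02/27 + 14 days = 2021/03/13.
The last day of the objection period: 12 business days after Saturday, 2021/03/13, skipping weekends — Mar 15, Mar 16, Mar 17, Mar 18, …, Mar 26, Mar 29, Mar 30 — lands on Tuesday, 2021/03/30.
The date closing becomes effective: 31 calendar days after 2021/03/30 is 2021/04/30.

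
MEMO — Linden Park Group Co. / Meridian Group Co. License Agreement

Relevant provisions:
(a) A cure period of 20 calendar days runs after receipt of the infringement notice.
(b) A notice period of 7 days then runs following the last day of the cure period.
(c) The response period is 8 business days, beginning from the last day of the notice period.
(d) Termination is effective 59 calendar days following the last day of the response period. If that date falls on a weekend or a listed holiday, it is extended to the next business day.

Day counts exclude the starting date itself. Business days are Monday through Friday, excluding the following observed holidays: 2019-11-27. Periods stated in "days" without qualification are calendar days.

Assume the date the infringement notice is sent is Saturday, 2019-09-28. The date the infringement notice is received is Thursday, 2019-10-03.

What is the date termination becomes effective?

2020-01-09

The last day of the cure period: 2019-10-03 + 20 days = 2019-10-23.
The last day of the notice period: 7 calendar days after 2019-10-23 is 2019-10-30.
The last day of the response period: 8 business days after Wednesday, 2019-10-30, skipping weekends — Oct 31, Nov 1, Nov 4, Nov 5, Nov 6, Nov 7, Nov 8, Nov 11 — lands on Monday, 2019-11-11.
The date termination becomes effective: 2019-11-11 + 59 days = 2020-01-09. 2020-01-09 is a Thursday and is not a listed holiday, so no roll-forward applies.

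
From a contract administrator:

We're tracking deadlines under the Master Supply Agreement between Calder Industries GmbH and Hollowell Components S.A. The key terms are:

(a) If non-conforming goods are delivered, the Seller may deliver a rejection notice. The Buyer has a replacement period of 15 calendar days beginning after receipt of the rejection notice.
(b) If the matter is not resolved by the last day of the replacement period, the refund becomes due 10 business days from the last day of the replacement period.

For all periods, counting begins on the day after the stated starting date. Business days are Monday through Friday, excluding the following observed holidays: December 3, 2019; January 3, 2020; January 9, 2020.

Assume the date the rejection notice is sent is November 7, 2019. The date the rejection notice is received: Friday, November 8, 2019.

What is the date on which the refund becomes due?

December 9, 2019

The last day of the replacement period: 15 calendar days after November 8, 2019 is November 23, 2019.
From Saturday, November 23, 2019, 10 business days (Nov 25, Nov 26, Nov 27, Nov 28, Nov 29, Dec 2, Dec 4, Dec 5, Dec 6, Dec 9, skipping weekends and the listed holiday on Dec 3) brings us to Monday, December 9, 2019, which is the date on which the refund becomes due.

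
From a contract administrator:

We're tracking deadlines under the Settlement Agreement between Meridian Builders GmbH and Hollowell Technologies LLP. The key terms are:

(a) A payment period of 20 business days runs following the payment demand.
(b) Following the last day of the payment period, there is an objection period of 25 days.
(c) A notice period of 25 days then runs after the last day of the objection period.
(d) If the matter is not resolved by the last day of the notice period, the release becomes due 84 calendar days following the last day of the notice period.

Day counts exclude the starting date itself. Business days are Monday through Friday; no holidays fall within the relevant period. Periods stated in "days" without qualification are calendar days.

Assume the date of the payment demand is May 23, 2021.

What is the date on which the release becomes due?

The last day of the payment period: counting 20 business days from Sunday, May 23, 2021 (May 24, May 25, May 26, May 27, …, Jun 16, Jun 17, Jun 18, skipping weekends) reaches Friday, Jun 18, 2021.
Adding 25 calendar days to Jun 18, 2021 gives Jul 13, 2021, which is the last day of the objection period.
Adding 25 calendar days to Jul 13, 2021 gives Aug 7, 2021, which is the last day of the notice period.
Adding 84 calendar days to Aug 7, 2021 gives Oct 30, 2021, which is the date on which the release becomes due.

Oct 30, 2021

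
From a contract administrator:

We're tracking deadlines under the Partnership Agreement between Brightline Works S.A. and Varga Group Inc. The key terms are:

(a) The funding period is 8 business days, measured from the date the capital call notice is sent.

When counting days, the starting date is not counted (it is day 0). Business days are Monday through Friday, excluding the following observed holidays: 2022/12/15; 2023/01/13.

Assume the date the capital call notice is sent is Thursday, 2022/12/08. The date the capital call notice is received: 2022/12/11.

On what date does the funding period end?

The last day of the funding period: counting 8 business days from Thursday, 2022/12/08 (Dec 9, Dec 12, Dec 13, Dec 14, Dec 16, Dec 19, Dec 20, Dec 21, skipping weekends and the listed holiday on Dec 15) reaches Wednesday, 2022/12/21.

2022/12/21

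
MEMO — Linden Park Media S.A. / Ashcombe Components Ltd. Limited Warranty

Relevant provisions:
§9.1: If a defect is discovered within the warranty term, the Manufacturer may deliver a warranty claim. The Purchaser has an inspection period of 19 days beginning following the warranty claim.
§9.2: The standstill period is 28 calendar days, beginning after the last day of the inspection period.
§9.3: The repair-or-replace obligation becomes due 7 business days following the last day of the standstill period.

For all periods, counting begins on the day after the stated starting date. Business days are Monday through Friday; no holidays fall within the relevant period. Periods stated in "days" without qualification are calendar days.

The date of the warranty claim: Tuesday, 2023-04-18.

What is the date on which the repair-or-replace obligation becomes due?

Adding 19 calendar days to 2023-04-18 gives 2023-05-07, which is the last day of the inspection period.
The last day of the standstill period: 28 calendar days after 2023-05-07 is 2023-06-04.
The date on which the repair-or-replace obligation becomes due: 7 business days after Sunday, 2023-06-04, skipping weekends — Jun 5, Jun 6, Jun 7, Jun 8, Jun 9, Jun 12, Jun 13 — lands on Tuesday, 2023-06-13.

2023-06-13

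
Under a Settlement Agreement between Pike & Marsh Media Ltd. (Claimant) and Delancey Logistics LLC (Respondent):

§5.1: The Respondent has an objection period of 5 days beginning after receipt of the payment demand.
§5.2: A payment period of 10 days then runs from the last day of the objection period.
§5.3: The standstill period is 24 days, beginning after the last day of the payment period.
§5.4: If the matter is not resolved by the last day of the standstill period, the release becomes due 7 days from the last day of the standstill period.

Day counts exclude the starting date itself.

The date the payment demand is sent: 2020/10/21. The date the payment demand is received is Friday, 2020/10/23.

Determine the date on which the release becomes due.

The last day of the objection period: 5 calendar days after 2020/10/23 is 2020/10/28.
The last day of the payment period: 10 calendar days after 2020/10/28 is 2020/11/07.
Adding 24 calendar days to 2020/11/07 gives 2020/12/01, which is the last day of the standstill period.
The date on which the release becomes due: 2020/12/01 + 7 days = 2020/12/08.

2020/12/08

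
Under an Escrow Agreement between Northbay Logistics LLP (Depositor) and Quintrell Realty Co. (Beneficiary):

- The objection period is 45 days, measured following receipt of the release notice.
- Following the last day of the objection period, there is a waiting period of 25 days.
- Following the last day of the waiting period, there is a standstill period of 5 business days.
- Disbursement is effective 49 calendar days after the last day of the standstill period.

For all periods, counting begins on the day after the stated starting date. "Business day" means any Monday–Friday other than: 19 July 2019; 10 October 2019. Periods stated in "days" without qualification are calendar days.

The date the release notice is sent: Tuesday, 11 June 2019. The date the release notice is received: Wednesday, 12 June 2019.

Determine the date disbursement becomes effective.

Adding 45 calendar days to 12 June 2019 gives 27 July 2019, which is the last day of the objection period.
The last day of the waiting period: 25 calendar days after 27 July 2019 is 21 August 2019.
The last day of the standstill period: counting 5 business days from Wednesday, 21 August 2019 (Aug 22, Aug 23, Aug 26, Aug 27, Aug 28, skipping weekends) reaches Wednesday, 28 August 2019.
Adding 49 calendar days to 28 August 2019 gives 16 October 2019, which is the date disbursement becomes effective.

16 October 2019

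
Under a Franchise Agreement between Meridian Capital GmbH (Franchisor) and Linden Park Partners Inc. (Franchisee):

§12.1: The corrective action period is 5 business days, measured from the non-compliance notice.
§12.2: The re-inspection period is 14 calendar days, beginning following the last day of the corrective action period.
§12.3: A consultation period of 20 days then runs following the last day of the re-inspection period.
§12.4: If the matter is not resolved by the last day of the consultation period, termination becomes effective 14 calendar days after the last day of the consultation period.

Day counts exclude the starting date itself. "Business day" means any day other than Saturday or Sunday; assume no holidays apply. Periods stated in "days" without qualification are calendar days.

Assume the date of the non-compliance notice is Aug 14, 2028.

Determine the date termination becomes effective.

The last day of the corrective action period: counting 5 business days from Monday, Aug 14, 2028 (Aug 15, Aug 16, Aug 17, Aug 18, Aug 21, skipping weekends) reaches Monday, Aug 21, 2028.
The last day of the re-inspection period: 14 calendar days after Aug 21, 2028 is Sep 4, 2028.
The last day of the consultation period: Sep 4, 2028 + 20 days = Sep 24, 2028.
The date termination becomes effective: Sep 24, 2028 + 14 days = Oct 8, 2028.

Oct 8, 2028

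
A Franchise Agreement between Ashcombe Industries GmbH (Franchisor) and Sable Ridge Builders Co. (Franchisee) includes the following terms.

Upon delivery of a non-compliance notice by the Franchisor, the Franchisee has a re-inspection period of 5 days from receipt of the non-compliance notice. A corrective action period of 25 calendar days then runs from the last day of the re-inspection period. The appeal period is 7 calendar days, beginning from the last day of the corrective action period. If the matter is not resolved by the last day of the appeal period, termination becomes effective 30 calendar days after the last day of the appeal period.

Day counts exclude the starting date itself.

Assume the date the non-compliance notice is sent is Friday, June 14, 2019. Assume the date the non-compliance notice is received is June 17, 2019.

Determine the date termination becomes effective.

The last day of the re-inspection period: 5 calendar days after June 17, 2019 is June 22, 2019.
The last day of the corrective action period: 25 calendar days after June 22, 2019 is July 17, 2019.
The last day of the appeal period: 7 calendar days after July 17, 2019 is July 24, 2019.
The date termination becomes effective: July 24, 2019 + 30 days = August 23, 2019.

August 23, 2019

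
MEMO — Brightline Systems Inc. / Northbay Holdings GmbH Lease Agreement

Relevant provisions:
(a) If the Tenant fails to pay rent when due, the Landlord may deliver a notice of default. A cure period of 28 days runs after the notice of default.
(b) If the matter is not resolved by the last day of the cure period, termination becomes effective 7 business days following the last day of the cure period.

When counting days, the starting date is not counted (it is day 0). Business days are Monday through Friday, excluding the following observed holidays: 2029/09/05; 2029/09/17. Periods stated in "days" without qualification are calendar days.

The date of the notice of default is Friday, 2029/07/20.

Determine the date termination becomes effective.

2029/08/28

The last day of the cure period: 28 calendar days after 2029/07/20 is 2029/08/17.
From Friday, 2029/08/17, 7 business days (Aug 20, Aug 21, Aug 22, Aug 23, Aug 24, Aug 27, Aug 28, skipping weekends) brings us to Tuesday, 2029/08/28, which is the date termination becomes effective.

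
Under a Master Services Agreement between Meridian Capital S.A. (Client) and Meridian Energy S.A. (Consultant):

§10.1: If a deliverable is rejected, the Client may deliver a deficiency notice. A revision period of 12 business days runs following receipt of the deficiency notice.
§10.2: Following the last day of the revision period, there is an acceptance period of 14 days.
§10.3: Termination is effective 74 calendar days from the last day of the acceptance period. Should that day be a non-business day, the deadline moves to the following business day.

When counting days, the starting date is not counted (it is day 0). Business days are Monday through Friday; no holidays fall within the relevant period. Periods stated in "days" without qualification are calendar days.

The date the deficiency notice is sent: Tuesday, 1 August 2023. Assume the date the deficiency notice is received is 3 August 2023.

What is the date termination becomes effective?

17 November 2023

The last day of the revision period: 12 business days after Thursday, 3 August 2023, skipping weekends — Aug 4, Aug 7, Aug 8, Aug 9, …, Aug 17, Aug 18, Aug 21 — lands on Monday, 21 August 2023.
The last day of the acceptance period: 21 August 2023 + 14 days = 4 September 2023.
The date termination becomes effective: 74 calendar days after 4 September 2023 is 17 November 2023. 17 November 2023 is a Friday, so no roll-forward applies.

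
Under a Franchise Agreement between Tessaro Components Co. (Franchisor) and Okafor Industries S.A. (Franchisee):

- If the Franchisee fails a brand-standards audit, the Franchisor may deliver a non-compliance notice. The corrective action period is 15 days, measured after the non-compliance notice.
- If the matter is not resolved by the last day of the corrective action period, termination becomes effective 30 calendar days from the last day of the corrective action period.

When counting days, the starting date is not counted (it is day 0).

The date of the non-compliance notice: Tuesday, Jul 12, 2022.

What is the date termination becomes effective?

Aug 26, 2022

Adding 15 calendar days to Jul 12, 2022 gives Jul 27, 2022, which is the last day of the corrective action period.
The date termination becomes effective: 30 calendar days after Jul 27, 2022 is Aug 26, 2022.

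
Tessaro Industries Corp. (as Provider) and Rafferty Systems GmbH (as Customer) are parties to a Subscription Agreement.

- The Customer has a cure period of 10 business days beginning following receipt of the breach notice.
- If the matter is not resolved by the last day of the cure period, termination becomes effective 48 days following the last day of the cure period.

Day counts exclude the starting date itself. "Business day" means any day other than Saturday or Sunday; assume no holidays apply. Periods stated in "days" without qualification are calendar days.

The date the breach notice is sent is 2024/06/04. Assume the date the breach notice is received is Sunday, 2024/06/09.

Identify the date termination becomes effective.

From Sunday, 2024/06/09, 10 business days (Jun 10, Jun 11, Jun 12, Jun 13, Jun 14, Jun 17, Jun 18, Jun 19, Jun 20, Jun 21, skipping weekends) brings us to Friday, 2024/06/21, which is the last day of the cure period.
The date termination becomes effective: 2024/06/21 + 48 days = 2024/08/08.

2024/08/08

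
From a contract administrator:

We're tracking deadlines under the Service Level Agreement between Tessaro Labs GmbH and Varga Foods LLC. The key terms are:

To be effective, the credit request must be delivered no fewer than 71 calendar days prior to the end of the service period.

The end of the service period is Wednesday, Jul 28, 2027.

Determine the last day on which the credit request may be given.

Jul 28, 2027 minus 71 days is May 18, 2027.

May 18, 2027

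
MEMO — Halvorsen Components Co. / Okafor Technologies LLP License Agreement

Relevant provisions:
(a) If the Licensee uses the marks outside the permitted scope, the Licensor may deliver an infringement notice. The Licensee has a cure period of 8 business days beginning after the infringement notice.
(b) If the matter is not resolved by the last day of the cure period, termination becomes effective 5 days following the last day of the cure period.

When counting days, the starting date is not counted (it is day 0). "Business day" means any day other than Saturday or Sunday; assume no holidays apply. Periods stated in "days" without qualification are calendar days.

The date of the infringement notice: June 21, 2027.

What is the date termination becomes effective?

July 6, 2027

The last day of the cure period: 8 business days after Monday, June 21, 2027, skipping weekends — Jun 22, Jun 23, Jun 24, Jun 25, Jun 28, Jun 29, Jun 30, Jul 1 — lands on Thursday, July 1, 2027.
The date termination becomes effective: July 1, 2027 + 5 days = July 6, 2027.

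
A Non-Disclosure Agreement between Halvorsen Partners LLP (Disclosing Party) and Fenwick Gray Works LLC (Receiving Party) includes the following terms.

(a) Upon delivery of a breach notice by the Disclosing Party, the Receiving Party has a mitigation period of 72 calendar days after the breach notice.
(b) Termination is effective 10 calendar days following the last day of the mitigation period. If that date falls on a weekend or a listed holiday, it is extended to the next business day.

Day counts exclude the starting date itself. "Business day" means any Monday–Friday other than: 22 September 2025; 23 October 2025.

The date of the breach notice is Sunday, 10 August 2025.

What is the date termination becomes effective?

Adding 72 calendar days to 10 August 2025 gives 21 October 2025, which is the last day of the mitigation period.
Adding 10 calendar days to 21 October 2025 gives 31 October 2025, which is the date termination becomes effective. 31 October 2025 is a Friday and is not a listed holiday, so no roll-forward applies.

31 October 2025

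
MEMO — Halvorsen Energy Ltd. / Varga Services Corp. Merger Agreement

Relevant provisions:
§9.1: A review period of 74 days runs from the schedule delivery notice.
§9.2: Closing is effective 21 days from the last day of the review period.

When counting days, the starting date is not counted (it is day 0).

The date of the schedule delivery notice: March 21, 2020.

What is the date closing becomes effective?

June 24, 2020

The last day of the review period: March 21, 2020 + 74 days = June 3, 2020.
The date closing becomes effective: 21 calendar days after June 3, 2020 is June 24, 2020.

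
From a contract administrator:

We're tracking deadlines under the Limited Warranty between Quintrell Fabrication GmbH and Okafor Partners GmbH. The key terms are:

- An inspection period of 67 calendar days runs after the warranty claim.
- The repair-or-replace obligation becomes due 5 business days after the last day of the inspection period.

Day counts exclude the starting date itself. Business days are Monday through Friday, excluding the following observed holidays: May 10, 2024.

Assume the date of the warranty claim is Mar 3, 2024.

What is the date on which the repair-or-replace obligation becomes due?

May 17, 2024

The last day of the inspection period: Mar 3, 2024 + 67 days = May 9, 2024.
The date on which the repair-or-replace obligation becomes due: 5 business days after Thursday, May 9, 2024, skipping weekends and the listed holiday on May 10 — May 13, May 14, May 15, May 16, May 17 — lands on Friday, May 17, 2024.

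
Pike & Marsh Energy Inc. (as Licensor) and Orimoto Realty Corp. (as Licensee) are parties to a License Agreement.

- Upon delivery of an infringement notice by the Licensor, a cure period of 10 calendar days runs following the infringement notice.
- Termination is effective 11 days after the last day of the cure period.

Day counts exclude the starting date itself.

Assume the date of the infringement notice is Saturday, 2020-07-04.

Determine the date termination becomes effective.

2020-07-25

The last day of the cure period: 10 calendar days after 2020-07-04 is 2020-07-14.
Adding 11 calendar days to 2020-07-14 gives 2020-07-25, which is the date termination becomes effective.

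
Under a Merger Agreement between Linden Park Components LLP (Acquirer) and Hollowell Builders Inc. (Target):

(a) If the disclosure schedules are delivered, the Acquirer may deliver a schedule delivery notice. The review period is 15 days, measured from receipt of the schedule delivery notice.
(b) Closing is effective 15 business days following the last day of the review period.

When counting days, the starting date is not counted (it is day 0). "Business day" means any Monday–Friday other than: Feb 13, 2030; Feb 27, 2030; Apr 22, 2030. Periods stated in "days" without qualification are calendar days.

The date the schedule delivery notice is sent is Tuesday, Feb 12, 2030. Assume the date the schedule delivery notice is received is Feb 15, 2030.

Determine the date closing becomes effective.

The last day of the review period: Feb 15, 2030 + 15 days = Mar 2, 2030.
The date closing becomes effective: counting 15 business days from Saturday, Mar 2, 2030 (Mar 4, Mar 5, Mar 6, Mar 7, …, Mar 20, Mar 21, Mar 22, skipping weekends) reaches Friday, Mar 22, 2030.

Mar 22, 2030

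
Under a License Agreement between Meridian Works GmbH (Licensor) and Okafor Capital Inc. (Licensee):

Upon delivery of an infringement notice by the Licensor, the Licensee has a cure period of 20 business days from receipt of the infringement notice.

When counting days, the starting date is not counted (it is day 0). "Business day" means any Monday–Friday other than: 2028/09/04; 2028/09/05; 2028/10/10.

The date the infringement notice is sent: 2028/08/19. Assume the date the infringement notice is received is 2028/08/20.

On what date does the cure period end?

From Sunday, 2028/08/20, 20 business days (Aug 21, Aug 22, Aug 23, Aug 24, …, Sep 15, Sep 18, Sep 19, skipping weekends and the listed holidays on Sep 4, Sep 5) brings us to Tuesday, 2028/09/19, which is the last day of the cure period.

2028/09/19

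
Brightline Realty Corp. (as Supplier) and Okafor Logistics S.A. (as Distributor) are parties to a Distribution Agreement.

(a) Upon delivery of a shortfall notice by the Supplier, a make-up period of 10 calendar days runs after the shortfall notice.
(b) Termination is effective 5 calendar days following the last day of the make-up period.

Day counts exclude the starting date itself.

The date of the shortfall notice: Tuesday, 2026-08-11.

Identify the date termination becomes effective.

2026-08-26

The last day of the make-up period: 2026-08-11 + 10 days = 2026-08-21.
The date termination becomes effective: 5 calendar days after 2026-08-21 is 2026-08-26.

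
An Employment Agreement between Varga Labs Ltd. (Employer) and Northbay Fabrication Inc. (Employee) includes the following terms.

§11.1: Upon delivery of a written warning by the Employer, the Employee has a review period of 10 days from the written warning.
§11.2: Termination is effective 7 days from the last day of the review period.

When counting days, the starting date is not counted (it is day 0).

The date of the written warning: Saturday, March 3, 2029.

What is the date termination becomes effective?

March 20, 2029

The last day of the review period: March 3, 2029 + 10 days = March 13, 2029.
Adding 7 calendar days to March 13, 2029 gives March 20, 2029, which is the date termination becomes effective.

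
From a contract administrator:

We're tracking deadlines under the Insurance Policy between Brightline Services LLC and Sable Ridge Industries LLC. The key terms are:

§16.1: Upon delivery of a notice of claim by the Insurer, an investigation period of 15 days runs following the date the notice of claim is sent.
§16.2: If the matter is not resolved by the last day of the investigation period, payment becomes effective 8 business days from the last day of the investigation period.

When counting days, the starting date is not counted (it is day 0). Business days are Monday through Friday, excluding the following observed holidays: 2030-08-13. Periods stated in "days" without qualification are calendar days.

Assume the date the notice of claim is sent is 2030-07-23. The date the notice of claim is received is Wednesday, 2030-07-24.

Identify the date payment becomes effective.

Adding 15 calendar days to 2030-07-23 gives 2030-08-07, which is the last day of the investigation period.
The date payment becomes effective: 8 business days after Wednesday, 2030-08-07, skipping weekends and the listed holiday on Aug 13 — Aug 8, Aug 9, Aug 12, Aug 14, Aug 15, Aug 16, Aug 19, Aug 20 — lands on Tuesday, 2030-08-20.

2030-08-20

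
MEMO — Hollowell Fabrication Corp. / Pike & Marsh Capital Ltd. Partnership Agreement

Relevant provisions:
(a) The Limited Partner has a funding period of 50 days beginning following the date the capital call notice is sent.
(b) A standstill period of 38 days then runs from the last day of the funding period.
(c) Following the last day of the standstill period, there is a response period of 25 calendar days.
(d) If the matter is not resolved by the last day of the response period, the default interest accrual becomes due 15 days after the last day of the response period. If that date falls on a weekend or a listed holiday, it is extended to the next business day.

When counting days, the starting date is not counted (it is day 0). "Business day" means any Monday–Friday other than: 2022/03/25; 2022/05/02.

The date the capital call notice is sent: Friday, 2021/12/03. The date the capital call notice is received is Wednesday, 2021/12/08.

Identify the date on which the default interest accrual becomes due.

2022/04/11

The last day of the funding period: 2021/12/03 + 50 days = 2022/01/22.
The last day of the standstill period: 38 calendar days after 2022/01/22 is 2022/03/01.
The last day of the response period: 25 calendar days after 2022/03/01 is 2022/03/26.
The date on which the default interest accrual becomes due: 2022/03/26 + 15 days = 2022/04/10. That falls on a Sunday, so it rolls to the next business day, Monday, 2022/04/11.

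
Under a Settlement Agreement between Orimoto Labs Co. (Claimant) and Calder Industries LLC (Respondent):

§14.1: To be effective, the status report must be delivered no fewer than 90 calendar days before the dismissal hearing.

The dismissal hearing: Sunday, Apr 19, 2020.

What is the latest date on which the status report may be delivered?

Apr 19, 2020 minus 90 days is Jan 20, 2020.

Jan 20, 2020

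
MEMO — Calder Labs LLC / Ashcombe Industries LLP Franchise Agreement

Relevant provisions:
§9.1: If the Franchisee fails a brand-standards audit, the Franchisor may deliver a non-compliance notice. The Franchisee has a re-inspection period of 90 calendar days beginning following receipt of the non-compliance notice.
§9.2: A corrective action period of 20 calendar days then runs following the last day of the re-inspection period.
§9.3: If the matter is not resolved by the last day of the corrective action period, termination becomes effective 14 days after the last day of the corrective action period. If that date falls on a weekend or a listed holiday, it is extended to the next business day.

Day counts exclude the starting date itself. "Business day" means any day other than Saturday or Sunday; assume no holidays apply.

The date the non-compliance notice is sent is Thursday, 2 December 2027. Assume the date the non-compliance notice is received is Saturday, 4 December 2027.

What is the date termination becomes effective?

The last day of the re-inspection period: 4 December 2027 + 90 days = 3 March 2028.
The last day of the corrective action period: 3 March 2028 + 20 days = 23 March 2028.
The date termination becomes effective: 23 March 2028 + 14 days = 6 April 2028. 6 April 2028 is a Thursday, so no roll-forward applies.

6 April 2028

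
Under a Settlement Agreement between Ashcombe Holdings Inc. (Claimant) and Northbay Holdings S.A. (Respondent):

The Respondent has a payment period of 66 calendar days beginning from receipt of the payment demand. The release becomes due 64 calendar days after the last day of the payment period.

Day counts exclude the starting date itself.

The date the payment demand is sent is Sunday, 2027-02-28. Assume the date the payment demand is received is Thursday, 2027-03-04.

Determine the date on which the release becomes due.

Adding 66 calendar days to 2027-03-04 gives 2027-05-09, which is the last day of the payment period.
Adding 64 calendar days to 2027-05-09 gives 2027-07-12, which is the date on which the release becomes due.

2027-07-12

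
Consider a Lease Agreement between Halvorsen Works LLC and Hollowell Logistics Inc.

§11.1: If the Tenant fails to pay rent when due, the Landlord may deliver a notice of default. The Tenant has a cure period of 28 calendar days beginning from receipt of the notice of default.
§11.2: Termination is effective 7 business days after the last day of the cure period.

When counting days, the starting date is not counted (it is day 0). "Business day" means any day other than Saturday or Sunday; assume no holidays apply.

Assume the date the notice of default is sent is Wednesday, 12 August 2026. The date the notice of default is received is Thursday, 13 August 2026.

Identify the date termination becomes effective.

The last day of the cure period: 13 August 2026 + 28 days = 10 September 2026.
From Thursday, 10 September 2026, 7 business days (Sep 11, Sep 14, Sep 15, Sep 16, Sep 17, Sep 18, Sep 21, skipping weekends) brings us to Monday, 21 September 2026, which is the date termination becomes effective.

21 September 2026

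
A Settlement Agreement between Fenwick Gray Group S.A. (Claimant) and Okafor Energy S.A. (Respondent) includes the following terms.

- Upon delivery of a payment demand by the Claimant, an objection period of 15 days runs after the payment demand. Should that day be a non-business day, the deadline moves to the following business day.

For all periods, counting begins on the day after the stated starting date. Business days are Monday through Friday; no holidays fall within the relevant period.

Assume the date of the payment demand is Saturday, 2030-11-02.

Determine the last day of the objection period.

The last day of the objection period: 15 calendar days after 2030-11-02 is 2030-11-17. That falls on a Sunday, so it rolls to the next business day, Monday, 2030-11-18.

2030-11-18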